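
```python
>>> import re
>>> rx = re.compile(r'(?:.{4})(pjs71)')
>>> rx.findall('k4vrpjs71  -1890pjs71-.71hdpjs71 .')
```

This matches exactly 4 of any character (non-capturing group); then the literal 'pj', then the literal 's71' (captured).
One capturing group, so `findall` returns just the captured substring from each match — 3 in all.

['pjs71', 'pjs71', 'pjs71']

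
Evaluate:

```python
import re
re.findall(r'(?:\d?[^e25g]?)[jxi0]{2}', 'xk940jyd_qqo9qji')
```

['940j', '9qji']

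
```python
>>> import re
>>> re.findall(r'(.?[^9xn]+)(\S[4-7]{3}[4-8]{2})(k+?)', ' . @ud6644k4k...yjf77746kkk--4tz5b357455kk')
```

[(' . @ud6644k4k...yjf77746kkk--4tz5b', '357455', 'k')]

Pattern: optionally any character, then one or more of any character except [9xn] (captured); then a non-whitespace character, then exactly 3 of a character in [4-7], then exactly 2 of a character in [4-8] (captured); then one or more of a literal 'k' (lazy) (captured).
A non-greedy quantifier consumes as few characters as it can — just enough that the remainder of the pattern still matches from where it stops; whatever follows it matches normally.
Matches: at [0:41] match ' . @ud6644k4k...yjf77746kkk--4tz5b357455k', groups = (' . @ud6644k4k...yjf77746kkk--4tz5b', '357455', 'k').
With 3 capturing groups, `findall` returns a 3-tuple per match.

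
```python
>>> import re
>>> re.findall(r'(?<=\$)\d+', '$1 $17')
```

['1', '17']

Because the assertion is zero-width, the text it checks is not consumed and won't appear in the result.
No capturing groups, so `findall` returns the 2 full match strings.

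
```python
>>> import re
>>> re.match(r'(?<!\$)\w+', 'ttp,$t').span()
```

(0, 3)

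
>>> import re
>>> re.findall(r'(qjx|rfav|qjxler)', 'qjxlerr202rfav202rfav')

Alternation isn't longest-match — the leftmost alternative that fits at this position is chosen.
`findall` collects group 1 from each match (3 total).

['qjx', 'rfav', 'rfav']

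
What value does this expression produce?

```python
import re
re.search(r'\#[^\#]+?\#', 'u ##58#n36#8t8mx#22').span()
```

(3, 7)

The match spans [3:7] → '#58#'.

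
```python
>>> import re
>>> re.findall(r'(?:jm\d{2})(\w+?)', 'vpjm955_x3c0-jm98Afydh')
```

['5', 'A']

Because the quantifier is non-greedy, it stops expanding at the earliest point where the rest of the pattern can succeed.
With a single group, `findall` returns only what that group captured — 2 items.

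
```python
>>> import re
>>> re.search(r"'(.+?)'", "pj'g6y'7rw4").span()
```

(2, 7)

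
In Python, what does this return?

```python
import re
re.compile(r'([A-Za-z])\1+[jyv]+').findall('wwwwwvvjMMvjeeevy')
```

['w', 'M', 'e']

The backreference `\1` re-matches whatever the first group consumed, character for character.
Walking the string: at [0:8] match 'wwwwwvvj', group 1 = 'w'; at [8:12] match 'MMvj', group 1 = 'M'; at [12:17] match 'eeevy', group 1 = 'e'.
`findall` collects group 1 from each match (3 total).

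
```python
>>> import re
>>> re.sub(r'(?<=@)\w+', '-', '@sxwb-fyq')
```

The `(?=…)`/`(?<=…)` assertion just peeks at neighbouring text; it doesn't advance the match position.
Matches: at [1:5] → 'sxwb'.
`sub` substitutes '-' at each match site.

'@--fyq'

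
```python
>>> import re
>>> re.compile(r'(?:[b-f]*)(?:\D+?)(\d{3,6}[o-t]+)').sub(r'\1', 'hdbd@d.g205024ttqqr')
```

Pattern: zero or more of a character in [b-f] (non-capturing group); then one or more of a non-digit (lazy) (non-capturing group); then 3 to 6 of a digit, then one or more of a character in [o-t] (captured).
Matches: at [0:19] → 'hdbd@d.g205024ttqqr'.
`\1` in the replacement pulls in group 1's text for each match.

'205024ttqqr'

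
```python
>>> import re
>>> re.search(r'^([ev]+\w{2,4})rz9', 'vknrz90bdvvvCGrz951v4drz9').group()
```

The match spans [0:6] → 'vknrz9'.

'vknrz9'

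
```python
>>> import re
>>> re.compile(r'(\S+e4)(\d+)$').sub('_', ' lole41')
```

' _'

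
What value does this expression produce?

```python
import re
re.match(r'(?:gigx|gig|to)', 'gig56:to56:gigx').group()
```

'gig'

`match` is anchored at position 0; if the pattern doesn't fit there, it returns None.
The match spans [0:3] → 'gig'.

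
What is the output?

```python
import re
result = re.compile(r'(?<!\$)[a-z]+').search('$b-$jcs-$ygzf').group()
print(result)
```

cs

Because the assertion is negative and zero-width, positions next to the forbidden text are skipped.
Unlike `match`, `search` isn't anchored — it looks for the pattern anywhere in the string.
The match spans [5:7] → 'cs'.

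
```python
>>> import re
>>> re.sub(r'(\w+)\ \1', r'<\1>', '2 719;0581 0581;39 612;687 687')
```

'2 719;<0581>;39 612;<687>'

The backreference `\1` re-matches whatever the first group consumed, character for character.
Each match is replaced using the text its own group 1 captured.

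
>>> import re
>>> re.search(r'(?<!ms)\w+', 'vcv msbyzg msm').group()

'vcv'

The negative lookaround is zero-width — it rules out positions where the adjacent text would match, without consuming anything.
The match spans [0:3] → 'vcv'.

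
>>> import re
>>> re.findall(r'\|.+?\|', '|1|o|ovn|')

['|1|', '|ovn|']

Because the quantifier is non-greedy, it stops expanding at the earliest point where the rest of the pattern can succeed.
Walking the string: at [0:3] → '|1|'; at [4:9] → '|ovn|'.
`findall` yields the raw match text (2 of them) because the pattern has no groups.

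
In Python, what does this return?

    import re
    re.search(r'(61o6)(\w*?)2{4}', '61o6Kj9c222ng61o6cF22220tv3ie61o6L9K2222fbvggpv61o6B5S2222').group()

'61o6Kj9c222ng61o6cF2222'

Because the quantifier is non-greedy, it stops expanding at the earliest point where the rest of the pattern can succeed.
The match spans [0:23] → '61o6Kj9c222ng61o6cF2222'.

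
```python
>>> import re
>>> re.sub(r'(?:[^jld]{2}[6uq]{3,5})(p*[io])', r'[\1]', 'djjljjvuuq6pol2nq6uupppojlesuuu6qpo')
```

Pattern: exactly 2 of any character except [jld], then 3 to 5 of one of [6uq] (non-capturing group); then zero or more of the literal 'p', then one of [io] (captured).
Matches: at [6:13] → 'vuuq6po'; at [14:24] → '2nq6uupppo'; at [26:35] → 'esuuu6qpo'.
`\1` in the replacement pulls in group 1's text for each match.

'djjljj[po]l[pppo]jl[po]'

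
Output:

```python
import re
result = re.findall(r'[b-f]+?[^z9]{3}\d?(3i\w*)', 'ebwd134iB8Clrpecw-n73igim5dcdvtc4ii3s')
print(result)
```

['3igim5dcdvtc4ii3s']

Pattern: one or more of a character in [b-f] (lazy); then exactly 3 of any character except [z9], then optionally a digit; then the literal '3i', then zero or more of a word character (captured).
Matches: at [14:37] match 'ecw-n73igim5dcdvtc4ii3s', group 1 = '3igim5dcdvtc4ii3s'.
Because there's exactly one group, `findall` drops the full match and keeps group 1 from the one hit.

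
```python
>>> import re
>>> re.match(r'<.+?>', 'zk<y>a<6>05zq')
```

`match` is anchored at position 0; if the pattern doesn't fit there, it returns None.
Here the string doesn't start with a match, so the call returns None.

None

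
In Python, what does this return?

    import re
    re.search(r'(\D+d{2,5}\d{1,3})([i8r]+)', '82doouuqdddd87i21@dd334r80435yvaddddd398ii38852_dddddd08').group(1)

The pattern matches one or more of a non-digit, then 2 to 5 of the literal 'd', then 1 to 3 of a digit (captured); then one or more of one of [i8r] (captured).
`search` walks the string left to right and returns the first match it finds.
The match spans [2:15] → 'doouuqdddd87i'.
Captured: group 1 = 'doouuqdddd87', group 2 = 'i'.

'doouuqdddd87'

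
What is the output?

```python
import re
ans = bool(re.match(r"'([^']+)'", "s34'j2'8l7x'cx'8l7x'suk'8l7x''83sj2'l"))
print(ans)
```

False

`re.match` won't scan ahead — the pattern has to work from the very first character.
Here the pattern fails at index 0, so the call returns None, and `bool(None)` is False.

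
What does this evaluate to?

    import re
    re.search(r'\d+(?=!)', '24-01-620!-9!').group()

The lookaround is zero-width — it requires the adjacent text to match without consuming it, so the asserted text isn't part of the match.
Unlike `match`, `search` isn't anchored — it looks for the pattern anywhere in the string.
The match spans [6:9] → '620'.

'620'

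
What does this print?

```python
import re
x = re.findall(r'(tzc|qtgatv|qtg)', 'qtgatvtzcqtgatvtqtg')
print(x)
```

['qtgatv', 'tzc', 'qtgatv', 'qtg']

Alternation tries branches left to right and keeps the first one that lets the overall match succeed at that position.
Scanning left to right: at [0:6] match 'qtgatv', group 1 = 'qtgatv'; at [6:9] match 'tzc', group 1 = 'tzc'; at [9:15] match 'qtgatv', group 1 = 'qtgatv'; at [16:19] match 'qtg', group 1 = 'qtg'.
`findall` collects group 1 from each match (4 total).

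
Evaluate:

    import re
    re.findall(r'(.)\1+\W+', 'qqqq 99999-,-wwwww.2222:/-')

['q', '9', 'w', '2']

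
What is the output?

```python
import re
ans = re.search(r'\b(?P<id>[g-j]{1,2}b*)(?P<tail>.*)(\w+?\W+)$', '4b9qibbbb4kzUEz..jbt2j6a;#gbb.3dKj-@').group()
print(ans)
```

jbt2j6a;#gbb.3dKj-@

The pattern matches a word boundary (`\b`, zero-width); then 1 to 2 of a character in [g-j], then zero or more of the literal 'b' (captured as 'id'); then zero or more of any character (captured as 'tail'); then one or more of a word character (lazy), then one or more of a non-word character (captured); then anchored at the end.
The match spans [17:36] → 'jbt2j6a;#gbb.3dKj-@'.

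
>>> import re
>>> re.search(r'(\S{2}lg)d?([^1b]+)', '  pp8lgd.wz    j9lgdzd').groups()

('p8lg', '.wz    j9lgdzd')

The match spans [3:22] → 'p8lgd.wz    j9lgdzd'.
Captured: group 1 = 'p8lg', group 2 = '.wz    j9lgdzd'.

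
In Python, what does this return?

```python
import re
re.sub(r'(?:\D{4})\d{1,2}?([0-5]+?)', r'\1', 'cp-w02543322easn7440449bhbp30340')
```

The pattern matches exactly 4 of a non-digit (non-capturing group); then 1 to 2 of a digit (lazy); then one or more of a character in [0-5] (lazy) (captured).
Matches: at [0:6] → 'cp-w02'; at [12:18] → 'easn74'; at [23:29] → 'bhbp30'.
Each match is replaced using the text its own group 1 captured.

'25433224404490340'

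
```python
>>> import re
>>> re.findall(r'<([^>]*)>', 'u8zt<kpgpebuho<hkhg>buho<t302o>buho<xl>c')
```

Matches: at [4:20] match '<kpgpebuho<hkhg>', group 1 = 'kpgpebuho<hkhg'; at [24:31] match '<t302o>', group 1 = 't302o'; at [35:39] match '<xl>', group 1 = 'xl'.
With a single group, `findall` returns only what that group captured — 3 items.

['kpgpebuho<hkhg', 't302o', 'xl']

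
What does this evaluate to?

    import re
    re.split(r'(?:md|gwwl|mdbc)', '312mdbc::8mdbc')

['312', 'bc::8', 'bc']

Alternation tries branches left to right and keeps the first one that lets the overall match succeed at that position.
`split` removes every match and returns the 3 fragments in between.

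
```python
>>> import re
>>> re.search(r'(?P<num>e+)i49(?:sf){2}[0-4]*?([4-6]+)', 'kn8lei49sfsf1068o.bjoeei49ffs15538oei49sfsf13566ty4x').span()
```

(4, 15)

The match spans [4:15] → 'ei49sfsf106'.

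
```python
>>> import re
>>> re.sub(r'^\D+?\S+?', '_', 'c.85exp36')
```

'_85exp36'

Lazy quantifiers expand one character at a time until the remainder of the pattern can match.
Each match is replaced by '_'.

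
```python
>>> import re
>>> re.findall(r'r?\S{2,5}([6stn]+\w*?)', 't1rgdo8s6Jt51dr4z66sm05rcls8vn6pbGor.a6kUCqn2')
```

['6', '66s', 's', '6', '6', 'n']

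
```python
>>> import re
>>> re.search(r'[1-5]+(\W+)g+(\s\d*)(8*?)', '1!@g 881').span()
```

(0, 8)

The match spans [0:8] → '1!@g 881'.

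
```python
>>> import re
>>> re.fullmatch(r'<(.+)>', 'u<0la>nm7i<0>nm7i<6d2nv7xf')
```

For `fullmatch`, every character of the input must be accounted for by the pattern.
Here the pattern can't cover the whole string, so the call returns None.

None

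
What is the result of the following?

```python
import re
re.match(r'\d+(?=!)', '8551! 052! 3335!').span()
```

(0, 4)

The lookaround is zero-width — it requires the adjacent text to match without consuming it, so the asserted text isn't part of the match.
`match` is anchored at position 0; if the pattern doesn't fit there, it returns None.
The match spans [0:4] → '8551'.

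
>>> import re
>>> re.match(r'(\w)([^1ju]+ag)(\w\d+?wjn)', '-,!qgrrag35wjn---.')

This matches a word character (captured); then one or more of any character except [1ju], then the literal 'ag' (captured); then a word character, then one or more of a digit (lazy), then the literal 'wjn' (captured).
`re.match` only tries the pattern at the start of the string.
Here the string doesn't start with a match, so the call returns None.

None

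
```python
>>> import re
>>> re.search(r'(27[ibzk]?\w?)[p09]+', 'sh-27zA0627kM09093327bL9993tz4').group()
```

This matches the literal '27', then optionally one of [ibzk], then optionally a word character (captured); then one or more of one of [p09].
Unlike `match`, `search` isn't anchored — it looks for the pattern anywhere in the string.
The match spans [3:8] → '27zA0'.
Captured: group 1 = '27zA'.

'27zA0'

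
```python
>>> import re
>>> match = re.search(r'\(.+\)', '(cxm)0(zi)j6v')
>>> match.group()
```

`search` walks the string left to right and returns the first match it finds.
The match spans [0:10] → '(cxm)0(zi)'.

'(cxm)0(zi)'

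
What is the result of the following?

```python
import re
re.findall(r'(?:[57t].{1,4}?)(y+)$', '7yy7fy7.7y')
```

['y']

Because there's exactly one group, `findall` drops the full match and keeps group 1 from the one hit.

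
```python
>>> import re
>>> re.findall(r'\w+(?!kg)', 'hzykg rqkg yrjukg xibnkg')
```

['hzykg', 'rqkg', 'yrjukg', 'xibnkg']

Because the assertion is negative and zero-width, positions next to the forbidden text are skipped.
With no groups in the pattern, `findall` gives back each whole match — 4 here.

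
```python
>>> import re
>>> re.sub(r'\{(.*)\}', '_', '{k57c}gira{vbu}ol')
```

'_ol'

Matches: at [0:15] → '{k57c}gira{vbu}'.
Every occurrence is swapped for '_'.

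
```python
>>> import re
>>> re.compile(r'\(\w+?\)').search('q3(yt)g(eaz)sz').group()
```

The match spans [2:6] → '(yt)'.

'(yt)'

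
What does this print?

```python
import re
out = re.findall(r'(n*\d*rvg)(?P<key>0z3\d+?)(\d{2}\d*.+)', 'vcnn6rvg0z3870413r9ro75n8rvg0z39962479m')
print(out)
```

[('nn6rvg', '0z38', '70413r9ro75n8rvg0z39962479m')]

A non-greedy quantifier consumes as few characters as it can — just enough that the remainder of the pattern still matches from where it stops; whatever follows it matches normally.
`findall` packs the 3 group values into a tuple for every match.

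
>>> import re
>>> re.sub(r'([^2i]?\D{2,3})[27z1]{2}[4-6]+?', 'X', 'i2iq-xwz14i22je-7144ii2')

'i2iXi22X4ii2'

A `+?`/`*?`/`{m,n}?` starts at its minimum and grows only as far as needed for what follows to match.
Every occurrence is swapped for 'X'.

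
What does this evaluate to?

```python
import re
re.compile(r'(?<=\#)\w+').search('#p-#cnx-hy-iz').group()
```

Because the assertion is zero-width, the text it checks is not consumed and won't appear in the result.
The match spans [1:2] → 'p'.

'p'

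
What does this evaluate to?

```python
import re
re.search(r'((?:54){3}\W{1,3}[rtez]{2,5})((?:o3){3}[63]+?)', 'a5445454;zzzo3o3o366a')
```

The pattern matches the literal '54' repeated 3 times, then 1 to 3 of a non-word character, then 2 to 5 of one of [rtez] (captured); then the literal 'o3' repeated 3 times, then one or more of one of [63] (lazy) (captured).
`re.search` scans for the first position where the pattern succeeds.
Here the pattern never matches, so the call returns None.

None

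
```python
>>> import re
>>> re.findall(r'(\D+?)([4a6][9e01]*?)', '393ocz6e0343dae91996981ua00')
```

Pattern: one or more of a non-digit (lazy) (captured); then one of [4a6], then zero or more of one of [9e01] (lazy) (captured).
Walking the string: at [3:7] match 'ocz6', groups = ('ocz', '6'); at [12:14] match 'da', groups = ('d', 'a'); at [23:25] match 'ua', groups = ('u', 'a').
2 groups means each result is a tuple of 2 captured strings — 3 here.

[('ocz', '6'), ('d', 'a'), ('u', 'a')]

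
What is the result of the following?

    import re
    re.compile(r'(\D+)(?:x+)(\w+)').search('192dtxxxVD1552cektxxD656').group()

This matches one or more of a non-digit (captured); then one or more of a literal 'x' (non-capturing group); then one or more of a word character (captured).
`re.search` tries every starting position until one works.
The match spans [3:24] → 'dtxxxVD1552cektxxD656'.
Captured: group 1 = 'dtxx', group 2 = 'VD1552cektxxD656'.

'dtxxxVD1552cektxxD656'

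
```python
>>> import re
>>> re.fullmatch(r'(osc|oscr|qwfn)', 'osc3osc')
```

`fullmatch` succeeds only if the pattern covers the string from start to end.
Here there's no way to consume every character, so the call returns None.

None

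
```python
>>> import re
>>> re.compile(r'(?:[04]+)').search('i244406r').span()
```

(2, 6)

The match spans [2:6] → '4440'.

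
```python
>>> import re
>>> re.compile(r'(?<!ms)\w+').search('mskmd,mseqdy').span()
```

The negative lookahead/lookbehind blocks any match where the forbidden context is present.
The match spans [0:5] → 'mskmd'.

(0, 5)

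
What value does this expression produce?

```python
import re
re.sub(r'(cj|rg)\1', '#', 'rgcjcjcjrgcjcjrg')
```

'rg#cjrg#rg'

`\1` has to match the exact text group 1 already captured.
Every occurrence is swapped for '#'.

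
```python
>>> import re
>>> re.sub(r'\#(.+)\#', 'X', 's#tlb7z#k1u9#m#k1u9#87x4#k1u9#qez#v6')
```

Matches: at [1:34] → '#tlb7z#k1u9#m#k1u9#87x4#k1u9#qez#'.
Each match is replaced by 'X'.

'sXv6'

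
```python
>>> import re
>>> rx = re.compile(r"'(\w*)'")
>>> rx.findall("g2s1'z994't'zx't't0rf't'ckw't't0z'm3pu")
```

['z994', 'zx', 't0rf', 'ckw', 't0z']

`findall` collects group 1 from each match (5 total).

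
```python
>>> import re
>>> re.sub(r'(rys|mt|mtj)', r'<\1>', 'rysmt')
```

Matches: at [0:3] → 'rys'; at [3:5] → 'mt'.
`\1` in the replacement pulls in group 1's text for each match.

'<rys><mt>'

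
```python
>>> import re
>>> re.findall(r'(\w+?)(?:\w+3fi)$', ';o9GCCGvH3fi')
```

Pattern: one or more of a word character (lazy) (captured); then one or more of a word character, then the literal '3fi' (non-capturing group); then anchored at the end.
Matches: at [1:12] match 'o9GCCGvH3fi', group 1 = 'o'.
`findall` collects group 1 from the one match (1 total).

['o']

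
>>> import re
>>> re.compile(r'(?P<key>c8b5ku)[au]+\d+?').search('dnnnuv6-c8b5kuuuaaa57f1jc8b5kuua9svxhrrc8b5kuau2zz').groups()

The match spans [8:20] → 'c8b5kuuuaaa5'.
Captured: group 1 = 'c8b5ku'.

('c8b5ku',)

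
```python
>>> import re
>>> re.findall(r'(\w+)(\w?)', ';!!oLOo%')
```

The pattern matches one or more of a word character (captured); then optionally a word character (captured).
Matches: at [3:7] match 'oLOo', groups = ('oLOo', '').
`findall` packs the 2 group values into a tuple for every match.

[('oLOo', '')]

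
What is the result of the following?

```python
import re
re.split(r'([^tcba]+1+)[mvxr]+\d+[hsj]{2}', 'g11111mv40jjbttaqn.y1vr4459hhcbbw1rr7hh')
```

['', 'g11111', 'btta', 'qn.y1', 'cbb', 'w1', '']

Pattern: one or more of any character except [tcba], then one or more of the literal '1' (captured); then one or more of one of [mvxr], then one or more of a digit, then exactly 2 of one of [hsj].
With a capturing group present, the delimiter's captured portion is kept in the result list.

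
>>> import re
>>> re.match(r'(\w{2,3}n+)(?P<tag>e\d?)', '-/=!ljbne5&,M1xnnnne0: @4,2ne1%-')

None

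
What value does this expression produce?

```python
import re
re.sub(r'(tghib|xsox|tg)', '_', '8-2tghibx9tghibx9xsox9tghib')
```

'8-2_x9_x9_9_'

Alternation isn't longest-match — the leftmost alternative that fits at this position is chosen.
Matches: at [3:8] → 'tghib'; at [10:15] → 'tghib'; at [17:21] → 'xsox'; at [22:27] → 'tghib'.
`sub` substitutes '_' at each match site.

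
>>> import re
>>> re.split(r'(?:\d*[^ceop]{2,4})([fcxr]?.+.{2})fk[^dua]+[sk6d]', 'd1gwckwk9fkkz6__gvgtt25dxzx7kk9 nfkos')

With a capturing group present, the delimiter's captured portion is kept in the result list.

['', 'ckwk9fkkz6__gvgtt25dxzx7kk9 n', '']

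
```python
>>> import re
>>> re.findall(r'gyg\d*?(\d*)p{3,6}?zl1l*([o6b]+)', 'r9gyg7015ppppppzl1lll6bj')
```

Pattern: the literal 'gyg', then zero or more of a digit (lazy); then zero or more of a digit (captured); then 3 to 6 of a literal 'p' (lazy); then the literal 'zl1', then zero or more of a literal 'l'; then one or more of one of [o6b] (captured).
A `+?`/`*?`/`{m,n}?` starts at its minimum and grows only as far as needed for what follows to match.
Matches: at [2:23] match 'gyg7015ppppppzl1lll6b', groups = ('7015', '6b').
`findall` packs the 2 group values into a tuple for every match.

[('7015', '6b')]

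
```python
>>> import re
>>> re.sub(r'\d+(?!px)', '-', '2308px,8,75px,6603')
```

Because the assertion is negative and zero-width, positions next to the forbidden text are skipped.
Matches: at [0:3] → '230'; at [7:8] → '8'; at [9:10] → '7'; at [14:18] → '6603'.
Each match is replaced by '-'.

'-8px,-,-5px,-'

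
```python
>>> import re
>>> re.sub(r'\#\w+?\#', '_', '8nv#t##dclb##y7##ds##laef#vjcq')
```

'8nv_____vjcq'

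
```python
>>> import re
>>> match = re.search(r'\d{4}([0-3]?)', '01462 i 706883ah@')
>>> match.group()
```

The match spans [0:5] → '01462'.

'01462'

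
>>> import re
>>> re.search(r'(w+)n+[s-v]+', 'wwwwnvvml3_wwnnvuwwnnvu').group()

Pattern: one or more of a literal 'w' (captured); then one or more of a literal 'n', then one or more of a character in [s-v].
`re.search` tries every starting position until one works.
The match spans [0:7] → 'wwwwnvv'.
Captured: group 1 = 'wwww'.

'wwwwnvv'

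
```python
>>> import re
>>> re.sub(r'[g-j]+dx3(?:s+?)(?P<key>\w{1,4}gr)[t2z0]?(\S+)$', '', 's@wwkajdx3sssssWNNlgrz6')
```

The pattern matches one or more of a character in [g-j], then the literal 'dx3'; then one or more of a literal 's' (lazy) (non-capturing group); then 1 to 4 of a word character, then the literal 'gr' (captured as 'key'); then optionally one of [t2z0]; then one or more of a non-whitespace character (captured); then anchored at the end.
Matches: at [6:23] → 'jdx3sssssWNNlgrz6'.
`sub` substitutes '' at each match site.

's@wwka'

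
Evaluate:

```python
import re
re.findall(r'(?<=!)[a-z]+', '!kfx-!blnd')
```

['kfx', 'blnd']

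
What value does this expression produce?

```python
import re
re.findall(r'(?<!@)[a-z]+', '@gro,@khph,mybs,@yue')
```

['ro', 'hph', 'mybs', 'ue']

The negative lookaround is zero-width — it rules out positions where the adjacent text would match, without consuming anything.
Matches: at [2:4] → 'ro'; at [7:10] → 'hph'; at [11:15] → 'mybs'; at [18:20] → 'ue'.
With no groups in the pattern, `findall` gives back each whole match — 4 here.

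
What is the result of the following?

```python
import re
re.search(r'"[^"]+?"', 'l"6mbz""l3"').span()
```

(1, 7)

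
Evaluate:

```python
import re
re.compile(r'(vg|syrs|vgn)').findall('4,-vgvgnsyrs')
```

Branches in `(...|...)` are attempted left-to-right; the first branch that allows the whole pattern to succeed is taken.
Matches: at [3:5] match 'vg', group 1 = 'vg'; at [5:7] match 'vg', group 1 = 'vg'; at [8:12] match 'syrs', group 1 = 'syrs'.
Because there's exactly one group, `findall` drops the full match and keeps group 1 from each hit.

['vg', 'vg', 'syrs']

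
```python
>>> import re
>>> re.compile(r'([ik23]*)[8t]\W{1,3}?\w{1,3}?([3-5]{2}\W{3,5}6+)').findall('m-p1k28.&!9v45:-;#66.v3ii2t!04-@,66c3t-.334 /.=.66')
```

The pattern matches zero or more of one of [ik23] (captured); then one of [8t], then 1 to 3 of a non-word character (lazy), then 1 to 3 of a word character (lazy); then exactly 2 of a character in [3-5], then 3 to 5 of a non-word character, then one or more of a literal '6' (captured).
Scanning left to right: at [4:20] match 'k28.&!9v45:-;#66', groups = ('k2', '45:-;#66'); at [36:50] match '3t-.334 /.=.66', groups = ('3', '34 /.=.66').
Multiple groups make `findall` return tuples — one 2-tuple for each match.

[('k2', '45:-;#66'), ('3', '34 /.=.66')]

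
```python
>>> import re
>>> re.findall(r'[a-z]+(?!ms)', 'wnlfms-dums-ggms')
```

['wnlfms', 'dums', 'ggms']

`(?!…)`/`(?<!…)` only lets a position through if the neighbouring text does NOT match; no characters are consumed.
With no groups in the pattern, `findall` gives back each whole match — 3 here.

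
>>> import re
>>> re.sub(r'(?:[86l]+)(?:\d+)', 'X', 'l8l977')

Pattern: one or more of one of [86l] (non-capturing group); then one or more of a digit (non-capturing group).
Every occurrence is swapped for 'X'.

'X'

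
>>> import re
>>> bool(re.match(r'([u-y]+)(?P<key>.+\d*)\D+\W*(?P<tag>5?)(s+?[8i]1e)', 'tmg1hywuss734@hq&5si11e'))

False

The pattern matches one or more of a character in [u-y] (captured); then one or more of any character, then zero or more of a digit (captured as 'key'); then one or more of a non-digit, then zero or more of a non-word character; then optionally a literal '5' (captured as 'tag'); then one or more of the literal 's' (lazy), then one of [8i], then the literal '1e' (captured).
With `match`, the pattern is implicitly anchored at the beginning.
Here the string doesn't start with a match, so the call returns None, and `bool(None)` is False.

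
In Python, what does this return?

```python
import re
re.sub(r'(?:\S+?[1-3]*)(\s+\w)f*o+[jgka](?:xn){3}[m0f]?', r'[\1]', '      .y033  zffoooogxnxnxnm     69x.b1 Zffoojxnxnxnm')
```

Pattern: one or more of a non-whitespace character (lazy), then zero or more of a character in [1-3] (non-capturing group); then one or more of whitespace, then a word character (captured); then zero or more of a literal 'f', then one or more of a literal 'o', then one of [jgka]; then the literal 'xn' repeated 3 times, then optionally one of [m0f].
Matches: at [6:28] → '.y033  zffoooogxnxnxnm'; at [33:53] → '69x.b1 Zffoojxnxnxnm'.
Each match is replaced using the text its own group 1 captured.

'      [  z]     [ Z]'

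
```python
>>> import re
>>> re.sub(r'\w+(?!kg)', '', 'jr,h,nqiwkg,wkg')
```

',,,'

A negative assertion filters positions out without eating any characters.
Matches: at [0:2] → 'jr'; at [3:4] → 'h'; at [5:11] → 'nqiwkg'; at [12:15] → 'wkg'.
Every occurrence is swapped for ''.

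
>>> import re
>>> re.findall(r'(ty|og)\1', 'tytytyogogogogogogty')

A backreference is literal: `\1` must see the identical characters the first group matched.
Walking the string: at [0:4] match 'tyty', group 1 = 'ty'; at [6:10] match 'ogog', group 1 = 'og'; at [10:14] match 'ogog', group 1 = 'og'; at [14:18] match 'ogog', group 1 = 'og'.
One capturing group, so `findall` returns just the captured substring from each match — 4 in all.

['ty', 'og', 'og', 'og']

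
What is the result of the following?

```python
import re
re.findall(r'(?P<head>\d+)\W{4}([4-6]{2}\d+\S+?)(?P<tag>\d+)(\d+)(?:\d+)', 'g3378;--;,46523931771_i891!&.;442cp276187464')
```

[('891', '442cp', '2761874', '6')]

Pattern: one or more of a digit (captured as 'head'); then exactly 4 of a non-word character; then exactly 2 of a character in [4-6], then one or more of a digit, then one or more of a non-whitespace character (lazy) (captured); then one or more of a digit (captured as 'tag'); then one or more of a digit (captured); then one or more of a digit (non-capturing group).
Because the quantifier is non-greedy, it stops expanding at the earliest point where the rest of the pattern can succeed.
Scanning left to right: at [23:44] match '891!&.;442cp276187464', groups = ('891', '442cp', '2761874', '6').
Multiple groups make `findall` return tuples — one 4-tuple for the one match.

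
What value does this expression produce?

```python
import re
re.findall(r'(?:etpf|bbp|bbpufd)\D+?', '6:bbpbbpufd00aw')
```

Matches: at [2:6] → 'bbpb'.
No capturing groups, so `findall` returns the 1 full match string.

['bbpb']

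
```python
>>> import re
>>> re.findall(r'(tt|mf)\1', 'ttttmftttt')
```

['tt', 'tt']

After group 1 captures some text, `\1` only succeeds where that same text appears again.
Scanning left to right: at [0:4] match 'tttt', group 1 = 'tt'; at [6:10] match 'tttt', group 1 = 'tt'.
`findall` collects group 1 from each match (2 total).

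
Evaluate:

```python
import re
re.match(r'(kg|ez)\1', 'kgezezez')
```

None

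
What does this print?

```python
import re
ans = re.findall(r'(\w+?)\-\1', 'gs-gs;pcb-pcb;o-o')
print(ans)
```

The backreference `\1` re-matches whatever the first group consumed, character for character.
Scanning left to right: at [0:5] match 'gs-gs', group 1 = 'gs'; at [6:13] match 'pcb-pcb', group 1 = 'pcb'; at [14:17] match 'o-o', group 1 = 'o'.
With a single group, `findall` returns only what that group captured — 3 items.

['gs', 'pcb', 'o']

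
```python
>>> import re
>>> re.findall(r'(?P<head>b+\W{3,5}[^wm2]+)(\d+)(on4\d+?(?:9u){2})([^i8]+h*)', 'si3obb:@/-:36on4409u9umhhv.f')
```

Pattern: one or more of a literal 'b', then 3 to 5 of a non-word character, then one or more of any character except [wm2] (captured as 'head'); then one or more of a digit (captured); then the literal 'on4', then one or more of a digit (lazy), then the literal '9u' repeated 2 times (captured); then one or more of any character except [i8], then zero or more of a literal 'h' (captured).
Scanning left to right: at [4:28] match 'bb:@/-:36on4409u9umhhv.f', groups = ('bb:@/-:3', '6', 'on4409u9u', 'mhhv.f').
Multiple groups make `findall` return tuples — one 4-tuple for the one match.

[('bb:@/-:3', '6', 'on4409u9u', 'mhhv.f')]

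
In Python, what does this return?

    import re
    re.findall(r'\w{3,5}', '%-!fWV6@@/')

This matches 3 to 5 of a word character.
Walking the string: at [3:7] → 'fWV6'.
`findall` yields the raw match text (1 of them) because the pattern has no groups.

['fWV6']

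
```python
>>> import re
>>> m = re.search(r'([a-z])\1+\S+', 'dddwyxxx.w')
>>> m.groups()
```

('d',)

The match spans [0:10] → 'dddwyxxx.w'.
Captured: group 1 = 'd'.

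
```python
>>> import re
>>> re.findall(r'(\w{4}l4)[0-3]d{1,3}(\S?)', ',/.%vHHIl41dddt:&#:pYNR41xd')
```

This matches exactly 4 of a word character, then the literal 'l4' (captured); then a character in [0-3], then 1 to 3 of the literal 'd'; then optionally a non-whitespace character (captured).
Scanning left to right: at [4:15] match 'vHHIl41dddt', groups = ('vHHIl4', 't').
With 2 capturing groups, `findall` returns a 2-tuple per match.

[('vHHIl4', 't')]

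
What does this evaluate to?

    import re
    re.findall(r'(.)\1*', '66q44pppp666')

['6', 'q', '4', 'p', '6']

The backreference `\1` re-matches whatever the first group consumed, character for character.
Because there's exactly one group, `findall` drops the full match and keeps group 1 from each hit.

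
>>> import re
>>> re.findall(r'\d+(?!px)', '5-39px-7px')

`(?!…)`/`(?<!…)` only lets a position through if the neighbouring text does NOT match; no characters are consumed.
Scanning left to right: at [0:1] → '5'; at [2:3] → '3'.
`findall` yields the raw match text (2 of them) because the pattern has no groups.

['5', '3']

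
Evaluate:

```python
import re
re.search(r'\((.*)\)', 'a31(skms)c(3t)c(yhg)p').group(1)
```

'skms)c(3t)c(yhg'

The match spans [3:20] → '(skms)c(3t)c(yhg)'.
Captured: group 1 = 'skms)c(3t)c(yhg'.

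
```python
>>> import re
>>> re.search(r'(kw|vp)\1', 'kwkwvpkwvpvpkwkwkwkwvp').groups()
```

('kw',)

A backreference is literal: `\1` must see the identical characters the first group matched.
`search` walks the string left to right and returns the first match it finds.
The match spans [0:4] → 'kwkw'.
Captured: group 1 = 'kw'.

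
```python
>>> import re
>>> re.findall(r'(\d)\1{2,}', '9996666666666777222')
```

['9', '6', '7', '2']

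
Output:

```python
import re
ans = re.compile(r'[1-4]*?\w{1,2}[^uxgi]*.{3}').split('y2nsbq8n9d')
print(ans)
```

['', '']

The pattern matches zero or more of a character in [1-4] (lazy); then 1 to 2 of a word character; then zero or more of any character except [uxgi]; then exactly 3 of any character.
Matches to split on: at [0:10] → 'y2nsbq8n9d'.
Each match becomes a cut point; 2 segments remain.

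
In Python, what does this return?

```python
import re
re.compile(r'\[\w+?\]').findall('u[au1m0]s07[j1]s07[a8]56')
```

['[au1m0]', '[j1]', '[a8]']

Matches: at [1:8] → '[au1m0]'; at [11:15] → '[j1]'; at [18:22] → '[a8]'.
No capturing groups, so `findall` returns the 3 full match strings.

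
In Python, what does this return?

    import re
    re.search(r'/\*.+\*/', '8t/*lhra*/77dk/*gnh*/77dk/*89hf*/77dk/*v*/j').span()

(2, 42)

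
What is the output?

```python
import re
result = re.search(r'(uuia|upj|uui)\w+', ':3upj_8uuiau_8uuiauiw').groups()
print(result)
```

('upj',)

Unlike `match`, `search` isn't anchored — it looks for the pattern anywhere in the string.
The match spans [2:21] → 'upj_8uuiau_8uuiauiw'.
Captured: group 1 = 'upj'.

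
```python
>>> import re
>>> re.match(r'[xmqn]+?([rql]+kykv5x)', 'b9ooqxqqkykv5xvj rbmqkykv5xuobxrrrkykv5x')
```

Pattern: one or more of one of [xmqn] (lazy); then one or more of one of [rql], then the literal 'kyk', then the literal 'v5x' (captured).
`re.match` only tries the pattern at the start of the string.
Here the pattern fails at index 0, so the call returns None.

None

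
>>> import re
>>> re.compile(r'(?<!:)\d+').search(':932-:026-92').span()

A negative assertion filters positions out without eating any characters.
The match spans [2:4] → '32'.

(2, 4)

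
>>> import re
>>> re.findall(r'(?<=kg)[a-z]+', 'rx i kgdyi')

['dyi']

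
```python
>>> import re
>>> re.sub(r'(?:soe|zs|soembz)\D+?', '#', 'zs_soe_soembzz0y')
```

Alternation isn't longest-match — the leftmost alternative that fits at this position is chosen.
Every occurrence is swapped for '#'.

'###bzz0y'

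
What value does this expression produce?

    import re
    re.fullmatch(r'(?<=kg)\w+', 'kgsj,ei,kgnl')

None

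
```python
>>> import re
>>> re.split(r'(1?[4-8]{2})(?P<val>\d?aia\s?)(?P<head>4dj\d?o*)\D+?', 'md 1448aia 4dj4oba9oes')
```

['md ', '144', '8aia ', '4dj4o', 'a9oes']

This matches optionally a literal '1', then exactly 2 of a character in [4-8] (captured); then optionally a digit, then the literal 'aia', then optionally whitespace (captured as 'val'); then the literal '4dj', then optionally a digit, then zero or more of a literal 'o' (captured as 'head'); then one or more of a non-digit (lazy).
Matches to split on: at [3:17] → '1448aia 4dj4ob'.
Because the pattern has a capturing group, `split` also inserts each captured text between the pieces.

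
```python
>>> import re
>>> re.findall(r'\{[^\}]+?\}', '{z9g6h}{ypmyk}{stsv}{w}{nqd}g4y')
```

No capturing groups, so `findall` returns the 5 full match strings.

['{z9g6h}', '{ypmyk}', '{stsv}', '{w}', '{nqd}']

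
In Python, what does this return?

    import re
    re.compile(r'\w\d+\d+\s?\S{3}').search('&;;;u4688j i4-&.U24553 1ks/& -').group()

'u4688j'

Pattern: a word character, then one or more of a digit; then one or more of a digit, then optionally whitespace, then exactly 3 of a non-whitespace character.
The match spans [4:10] → 'u4688j'.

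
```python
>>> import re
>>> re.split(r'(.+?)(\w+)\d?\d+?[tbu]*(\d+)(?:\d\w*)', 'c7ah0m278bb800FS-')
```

Pattern: one or more of any character (lazy) (captured); then one or more of a word character (captured); then optionally a digit, then one or more of a digit (lazy), then zero or more of one of [tbu]; then one or more of a digit (captured); then a digit, then zero or more of a word character (non-capturing group).
Matches to split on: at [0:16] → 'c7ah0m278bb800FS'.
The group in the pattern means `split` returns the separators' captures alongside the pieces.

['', 'c', '7ah0m278bb', '0', '-']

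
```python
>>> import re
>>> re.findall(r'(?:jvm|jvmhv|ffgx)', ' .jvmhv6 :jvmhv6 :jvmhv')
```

['jvm', 'jvm', 'jvm']

Alternation isn't longest-match — the leftmost alternative that fits at this position is chosen.
With no groups in the pattern, `findall` gives back each whole match — 3 here.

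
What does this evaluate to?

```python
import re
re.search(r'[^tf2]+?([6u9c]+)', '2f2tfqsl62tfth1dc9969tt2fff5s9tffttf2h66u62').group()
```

'qsl6'

Pattern: one or more of any character except [tf2] (lazy); then one or more of one of [6u9c] (captured).
The match spans [5:9] → 'qsl6'.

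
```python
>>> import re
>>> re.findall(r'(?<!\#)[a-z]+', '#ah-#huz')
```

A negative assertion filters positions out without eating any characters.
Walking the string: at [2:3] → 'h'; at [6:8] → 'uz'.
No capturing groups, so `findall` returns the 2 full match strings.

['h', 'uz']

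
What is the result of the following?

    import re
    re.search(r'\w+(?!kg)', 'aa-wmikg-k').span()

(0, 2)

`(?!…)`/`(?<!…)` only lets a position through if the neighbouring text does NOT match; no characters are consumed.
`re.search` scans for the first position where the pattern succeeds.
The match spans [0:2] → 'aa'.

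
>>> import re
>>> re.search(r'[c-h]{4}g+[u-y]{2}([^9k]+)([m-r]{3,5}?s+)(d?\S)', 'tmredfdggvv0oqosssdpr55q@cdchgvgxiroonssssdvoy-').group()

The match spans [3:44] → 'edfdggvv0oqosssdpr55q@cdchgvgxiroonssssdv'.

'edfdggvv0oqosssdpr55q@cdchgvgxiroonssssdv'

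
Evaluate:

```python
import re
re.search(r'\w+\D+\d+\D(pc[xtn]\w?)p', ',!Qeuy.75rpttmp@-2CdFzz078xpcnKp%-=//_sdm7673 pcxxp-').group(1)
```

The match spans [17:51] → '2CdFzz078xpcnKp%-=//_sdm7673 pcxxp'.
Captured: group 1 = 'pcxx'.

'pcxx'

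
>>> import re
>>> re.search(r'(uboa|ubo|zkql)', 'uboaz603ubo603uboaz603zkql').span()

`|` is ordered: at each position the engine commits to the first alternative that works.
The match spans [0:4] → 'uboa'.

(0, 4)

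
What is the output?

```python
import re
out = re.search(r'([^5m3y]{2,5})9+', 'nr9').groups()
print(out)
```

The match spans [0:3] → 'nr9'.
Captured: group 1 = 'nr'.

('nr',)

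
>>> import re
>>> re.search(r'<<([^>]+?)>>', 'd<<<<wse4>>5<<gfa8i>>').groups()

('<<wse4',)

`re.search` tries every starting position until one works.
The match spans [1:11] → '<<<<wse4>>'.
Captured: group 1 = '<<wse4'.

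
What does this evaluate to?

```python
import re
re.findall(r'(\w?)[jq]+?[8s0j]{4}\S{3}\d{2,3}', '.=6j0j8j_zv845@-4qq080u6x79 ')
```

Pattern: optionally a word character (captured); then one or more of one of [jq] (lazy); then exactly 4 of one of [8s0j], then exactly 3 of a non-whitespace character, then 2 to 3 of a digit.
Walking the string: at [2:14] match '6j0j8j_zv845', group 1 = '6'.
Because there's exactly one group, `findall` drops the full match and keeps group 1 from the one hit.

['6']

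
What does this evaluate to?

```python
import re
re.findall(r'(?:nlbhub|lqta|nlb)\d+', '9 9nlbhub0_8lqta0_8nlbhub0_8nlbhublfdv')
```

['nlbhub0', 'lqta0', 'nlbhub0']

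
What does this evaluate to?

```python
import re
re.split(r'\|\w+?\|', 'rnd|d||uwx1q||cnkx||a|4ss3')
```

['rnd', '', '', '', '4ss3']

Matches to split on: at [3:6] → '|d|'; at [6:13] → '|uwx1q|'; at [13:19] → '|cnkx|'; at [19:22] → '|a|'.
The string is cut at each match, leaving 5 pieces.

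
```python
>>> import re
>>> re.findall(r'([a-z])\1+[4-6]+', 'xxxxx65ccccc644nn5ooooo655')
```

`\1` has to match the exact text group 1 already captured.
With a single group, `findall` returns only what that group captured — 4 items.

['x', 'c', 'n', 'o']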